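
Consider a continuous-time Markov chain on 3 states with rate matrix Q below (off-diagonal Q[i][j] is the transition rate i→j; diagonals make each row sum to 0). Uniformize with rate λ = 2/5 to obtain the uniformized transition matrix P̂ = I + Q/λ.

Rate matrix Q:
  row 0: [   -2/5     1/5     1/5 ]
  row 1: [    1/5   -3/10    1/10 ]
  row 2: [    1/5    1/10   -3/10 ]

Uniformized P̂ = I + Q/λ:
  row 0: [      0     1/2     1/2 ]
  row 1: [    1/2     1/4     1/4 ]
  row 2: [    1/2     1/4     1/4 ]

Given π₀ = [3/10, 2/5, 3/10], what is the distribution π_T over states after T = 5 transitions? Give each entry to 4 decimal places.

t=0: π = [0.3000, 0.4000, 0.3000]
t=1: π = [0.3500, 0.3250, 0.3250]
t=2: π = [0.3250, 0.3375, 0.3375]
t=3: π = [0.3375, 0.3313, 0.3313]
t=4: π = [0.3313, 0.3344, 0.3344]
t=5: π = [0.3344, 0.3328, 0.3328]

π = [0.3344, 0.3328, 0.3328]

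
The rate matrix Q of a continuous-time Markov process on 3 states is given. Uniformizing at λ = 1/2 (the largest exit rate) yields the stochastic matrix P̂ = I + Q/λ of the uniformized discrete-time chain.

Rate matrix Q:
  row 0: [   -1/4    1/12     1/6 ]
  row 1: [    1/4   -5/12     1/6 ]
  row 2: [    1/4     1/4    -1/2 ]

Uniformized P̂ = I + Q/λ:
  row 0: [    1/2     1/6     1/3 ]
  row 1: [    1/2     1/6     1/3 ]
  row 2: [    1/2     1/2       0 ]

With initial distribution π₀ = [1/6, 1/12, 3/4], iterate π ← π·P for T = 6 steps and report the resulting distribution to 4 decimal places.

t=0: π = [0.1667, 0.0833, 0.7500]
t=1: π = [0.5000, 0.4167, 0.0833]
t=2: π = [0.5000, 0.1944, 0.3056]
t=3: π = [0.5000, 0.2685, 0.2315]
t=4: π = [0.5000, 0.2438, 0.2562]
t=5: π = [0.5000, 0.2521, 0.2479]
t=6: π = [0.5000, 0.2493, 0.2507]

π = [0.5000, 0.2493, 0.2507]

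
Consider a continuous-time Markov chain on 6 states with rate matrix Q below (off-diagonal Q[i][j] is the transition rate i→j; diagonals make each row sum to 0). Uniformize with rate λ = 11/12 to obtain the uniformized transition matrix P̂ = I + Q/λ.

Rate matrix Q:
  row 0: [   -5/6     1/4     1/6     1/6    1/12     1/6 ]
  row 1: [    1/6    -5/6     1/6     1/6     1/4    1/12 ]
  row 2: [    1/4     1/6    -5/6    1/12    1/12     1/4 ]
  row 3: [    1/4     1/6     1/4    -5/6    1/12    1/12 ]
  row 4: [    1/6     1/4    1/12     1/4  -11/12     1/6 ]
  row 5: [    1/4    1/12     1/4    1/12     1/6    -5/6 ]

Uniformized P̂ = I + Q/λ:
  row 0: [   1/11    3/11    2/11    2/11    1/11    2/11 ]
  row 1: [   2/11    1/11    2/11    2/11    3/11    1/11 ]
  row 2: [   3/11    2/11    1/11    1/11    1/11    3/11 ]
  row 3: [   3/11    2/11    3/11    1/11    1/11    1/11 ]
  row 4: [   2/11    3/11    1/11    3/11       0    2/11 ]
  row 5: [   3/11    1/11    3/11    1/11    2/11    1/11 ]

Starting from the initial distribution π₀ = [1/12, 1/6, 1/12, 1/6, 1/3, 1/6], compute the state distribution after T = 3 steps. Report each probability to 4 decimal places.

t=0: π = [0.0833, 0.1667, 0.0833, 0.1667, 0.3333, 0.1667]
t=1: π = [0.2121, 0.1894, 0.1742, 0.1742, 0.1061, 0.1439]
t=2: π = [0.2073, 0.1804, 0.1853, 0.1467, 0.1288, 0.1515]
t=3: π = [0.2069, 0.1822, 0.1804, 0.1496, 0.1258, 0.1551]

π = [0.2069, 0.1822, 0.1804, 0.1496, 0.1258, 0.1551]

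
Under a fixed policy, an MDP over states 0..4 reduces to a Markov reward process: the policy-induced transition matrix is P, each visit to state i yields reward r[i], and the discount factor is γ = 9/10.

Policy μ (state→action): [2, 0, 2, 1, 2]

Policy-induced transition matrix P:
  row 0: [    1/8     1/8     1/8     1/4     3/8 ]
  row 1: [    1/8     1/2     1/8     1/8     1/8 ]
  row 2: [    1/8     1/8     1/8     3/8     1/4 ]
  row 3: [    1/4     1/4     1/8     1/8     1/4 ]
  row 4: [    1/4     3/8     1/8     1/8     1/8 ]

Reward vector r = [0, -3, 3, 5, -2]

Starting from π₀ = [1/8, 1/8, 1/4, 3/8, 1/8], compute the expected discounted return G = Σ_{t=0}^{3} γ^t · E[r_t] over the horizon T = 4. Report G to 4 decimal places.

G = 2.0400

t=0: π = [0.1250, 0.1250, 0.2500, 0.3750, 0.1250], E[r] = 2.0000, γ^t·E[r] = 2.000000, running G = 2.000000
t=1: π = [0.1875, 0.2500, 0.1250, 0.2031, 0.2344], E[r] = 0.1719, γ^t·E[r] = 0.154688, running G = 2.154688
t=2: π = [0.1797, 0.3027, 0.1250, 0.1797, 0.2129], E[r] = -0.0605, γ^t·E[r] = -0.049043, running G = 2.105645
t=3: π = [0.1741, 0.3142, 0.1250, 0.1787, 0.2080], E[r] = -0.0901, γ^t·E[r] = -0.065674, running G = 2.039970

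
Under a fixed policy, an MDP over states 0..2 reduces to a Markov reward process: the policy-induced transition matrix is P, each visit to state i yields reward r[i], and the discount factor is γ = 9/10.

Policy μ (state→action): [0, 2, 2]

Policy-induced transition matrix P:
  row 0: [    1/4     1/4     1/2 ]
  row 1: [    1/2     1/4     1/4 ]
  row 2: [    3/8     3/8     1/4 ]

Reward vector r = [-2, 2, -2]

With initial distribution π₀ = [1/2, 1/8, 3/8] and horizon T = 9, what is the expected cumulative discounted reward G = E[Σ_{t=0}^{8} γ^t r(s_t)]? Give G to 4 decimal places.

G = -5.7250

t=0: π = [0.5000, 0.1250, 0.3750], E[r] = -1.5000, γ^t·E[r] = -1.500000, running G = -1.500000
t=1: π = [0.3281, 0.2969, 0.3750], E[r] = -0.8125, γ^t·E[r] = -0.731250, running G = -2.231250
t=2: π = [0.3711, 0.2969, 0.3320], E[r] = -0.8125, γ^t·E[r] = -0.658125, running G = -2.889375
t=3: π = [0.3657, 0.2915, 0.3428], E[r] = -0.8340, γ^t·E[r] = -0.607975, running G = -3.497350
t=4: π = [0.3657, 0.2928, 0.3414], E[r] = -0.8286, γ^t·E[r] = -0.543653, running G = -4.041003
t=5: π = [0.3659, 0.2927, 0.3414], E[r] = -0.8293, γ^t·E[r] = -0.489684, running G = -4.530687
t=6: π = [0.3658, 0.2927, 0.3415], E[r] = -0.8293, γ^t·E[r] = -0.440716, running G = -4.971403
t=7: π = [0.3659, 0.2927, 0.3415], E[r] = -0.8293, γ^t·E[r] = -0.396634, running G = -5.368037
t=8: π = [0.3659, 0.2927, 0.3415], E[r] = -0.8293, γ^t·E[r] = -0.356973, running G = -5.725010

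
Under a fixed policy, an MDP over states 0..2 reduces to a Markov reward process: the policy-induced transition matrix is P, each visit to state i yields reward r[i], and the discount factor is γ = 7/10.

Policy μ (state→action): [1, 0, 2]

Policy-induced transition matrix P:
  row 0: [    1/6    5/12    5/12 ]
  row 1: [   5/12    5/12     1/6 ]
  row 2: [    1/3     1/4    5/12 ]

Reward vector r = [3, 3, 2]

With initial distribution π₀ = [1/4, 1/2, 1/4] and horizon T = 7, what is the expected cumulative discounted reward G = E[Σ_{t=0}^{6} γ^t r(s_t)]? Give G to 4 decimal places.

t=0: π = [0.2500, 0.5000, 0.2500], E[r] = 2.7500, γ^t·E[r] = 2.750000, running G = 2.750000
t=1: π = [0.3333, 0.3750, 0.2917], E[r] = 2.7083, γ^t·E[r] = 1.895833, running G = 4.645833
t=2: π = [0.3090, 0.3681, 0.3229], E[r] = 2.6771, γ^t·E[r] = 1.311771, running G = 5.957604
t=3: π = [0.3125, 0.3628, 0.3247], E[r] = 2.6753, γ^t·E[r] = 0.917644, running G = 6.875248
t=4: π = [0.3115, 0.3626, 0.3260], E[r] = 2.6740, γ^t·E[r] = 0.642038, running G = 7.517287
t=5: π = [0.3116, 0.3623, 0.3260], E[r] = 2.6740, γ^t·E[r] = 0.449415, running G = 7.966701
t=6: π = [0.3116, 0.3623, 0.3261], E[r] = 2.6739, γ^t·E[r] = 0.314584, running G = 8.281285

G = 8.2813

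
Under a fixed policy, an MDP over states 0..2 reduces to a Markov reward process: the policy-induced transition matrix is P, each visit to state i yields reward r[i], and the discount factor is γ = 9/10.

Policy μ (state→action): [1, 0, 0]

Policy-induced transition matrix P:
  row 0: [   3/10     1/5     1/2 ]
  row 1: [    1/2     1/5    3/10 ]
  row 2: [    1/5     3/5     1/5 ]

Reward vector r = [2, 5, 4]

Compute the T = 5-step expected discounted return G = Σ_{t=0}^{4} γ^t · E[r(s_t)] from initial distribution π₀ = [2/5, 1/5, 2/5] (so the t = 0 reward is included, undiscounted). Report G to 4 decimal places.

G = 14.8247

t=0: π = [0.4000, 0.2000, 0.4000], E[r] = 3.4000, γ^t·E[r] = 3.400000, running G = 3.400000
t=1: π = [0.3000, 0.3600, 0.3400], E[r] = 3.7600, γ^t·E[r] = 3.384000, running G = 6.784000
t=2: π = [0.3380, 0.3360, 0.3260], E[r] = 3.6600, γ^t·E[r] = 2.964600, running G = 9.748600
t=3: π = [0.3346, 0.3304, 0.3350], E[r] = 3.6612, γ^t·E[r] = 2.669015, running G = 12.417615
t=4: π = [0.3326, 0.3340, 0.3334], E[r] = 3.6688, γ^t·E[r] = 2.407126, running G = 14.824741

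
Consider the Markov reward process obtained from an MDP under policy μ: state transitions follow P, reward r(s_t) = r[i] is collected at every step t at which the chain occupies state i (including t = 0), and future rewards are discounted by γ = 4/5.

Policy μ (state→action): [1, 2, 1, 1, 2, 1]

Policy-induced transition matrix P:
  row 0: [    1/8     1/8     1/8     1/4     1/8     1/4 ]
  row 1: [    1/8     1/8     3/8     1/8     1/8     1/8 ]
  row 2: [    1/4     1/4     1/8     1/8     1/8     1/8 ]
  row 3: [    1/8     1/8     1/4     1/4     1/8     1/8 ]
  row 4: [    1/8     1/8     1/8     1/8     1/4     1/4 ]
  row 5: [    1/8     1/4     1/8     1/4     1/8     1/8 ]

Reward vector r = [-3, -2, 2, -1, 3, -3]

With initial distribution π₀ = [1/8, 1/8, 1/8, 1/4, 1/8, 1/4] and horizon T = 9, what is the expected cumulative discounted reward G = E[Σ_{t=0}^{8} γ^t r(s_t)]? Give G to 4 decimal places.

G = -3.1401

t=0: π = [0.1250, 0.1250, 0.1250, 0.2500, 0.1250, 0.2500], E[r] = -1.0000, γ^t·E[r] = -1.000000, running G = -1.000000
t=1: π = [0.1406, 0.1719, 0.1875, 0.2031, 0.1406, 0.1563], E[r] = -0.6406, γ^t·E[r] = -0.512500, running G = -1.512500
t=2: π = [0.1484, 0.1680, 0.1934, 0.1875, 0.1426, 0.1602], E[r] = -0.6348, γ^t·E[r] = -0.406250, running G = -1.918750
t=3: π = [0.1492, 0.1692, 0.1904, 0.1870, 0.1428, 0.1614], E[r] = -0.6477, γ^t·E[r] = -0.331625, running G = -2.250375
t=4: π = [0.1488, 0.1690, 0.1907, 0.1872, 0.1429, 0.1615], E[r] = -0.6461, γ^t·E[r] = -0.264663, running G = -2.515038
t=5: π = [0.1488, 0.1690, 0.1906, 0.1872, 0.1429, 0.1615], E[r] = -0.6462, γ^t·E[r] = -0.211763, running G = -2.726800
t=6: π = [0.1488, 0.1690, 0.1907, 0.1872, 0.1429, 0.1615], E[r] = -0.6462, γ^t·E[r] = -0.169399, running G = -2.896199
t=7: π = [0.1488, 0.1690, 0.1907, 0.1872, 0.1429, 0.1615], E[r] = -0.6462, γ^t·E[r] = -0.135522, running G = -3.031721
t=8: π = [0.1488, 0.1690, 0.1907, 0.1872, 0.1429, 0.1615], E[r] = -0.6462, γ^t·E[r] = -0.108417, running G = -3.140138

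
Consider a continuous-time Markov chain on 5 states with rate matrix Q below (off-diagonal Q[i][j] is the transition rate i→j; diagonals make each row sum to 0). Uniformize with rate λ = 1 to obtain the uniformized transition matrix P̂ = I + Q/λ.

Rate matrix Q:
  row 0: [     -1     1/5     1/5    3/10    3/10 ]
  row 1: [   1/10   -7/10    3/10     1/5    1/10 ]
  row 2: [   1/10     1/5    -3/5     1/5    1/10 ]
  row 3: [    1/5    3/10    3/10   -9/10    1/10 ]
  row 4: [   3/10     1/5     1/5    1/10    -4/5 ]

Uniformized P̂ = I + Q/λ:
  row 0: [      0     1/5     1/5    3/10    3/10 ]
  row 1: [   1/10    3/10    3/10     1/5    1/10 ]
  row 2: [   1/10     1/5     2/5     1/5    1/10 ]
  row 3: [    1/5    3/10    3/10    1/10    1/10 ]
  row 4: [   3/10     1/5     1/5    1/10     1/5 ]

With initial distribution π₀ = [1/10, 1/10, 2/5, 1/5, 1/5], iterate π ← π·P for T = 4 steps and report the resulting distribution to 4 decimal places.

t=0: π = [0.1000, 0.1000, 0.4000, 0.2000, 0.2000]
t=1: π = [0.1500, 0.2300, 0.3100, 0.1700, 0.1400]
t=2: π = [0.1300, 0.2400, 0.3020, 0.1840, 0.1440]
t=3: π = [0.1342, 0.2424, 0.3028, 0.1802, 0.1404]
t=4: π = [0.1327, 0.2423, 0.3028, 0.1814, 0.1409]

π = [0.1327, 0.2423, 0.3028, 0.1814, 0.1409]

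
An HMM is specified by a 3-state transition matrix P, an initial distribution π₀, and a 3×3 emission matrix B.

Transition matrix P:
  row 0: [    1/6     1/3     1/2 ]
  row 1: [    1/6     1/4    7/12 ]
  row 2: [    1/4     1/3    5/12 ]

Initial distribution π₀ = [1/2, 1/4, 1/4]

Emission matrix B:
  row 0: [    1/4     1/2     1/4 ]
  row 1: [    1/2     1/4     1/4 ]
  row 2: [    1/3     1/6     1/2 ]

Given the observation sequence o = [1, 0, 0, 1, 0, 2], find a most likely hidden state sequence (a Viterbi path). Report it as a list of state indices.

t=0: δ = [2.500e-01, 6.250e-02, 4.167e-02]  (obs o_0=1)
t=1: δ = [1.042e-02, 4.167e-02, 4.167e-02]  ψ = [0, 0, 0]  (obs o_1=0)
t=2: δ = [2.604e-03, 6.944e-03, 8.102e-03]  ψ = [2, 2, 1]  (obs o_2=0)
t=3: δ = [1.013e-03, 6.752e-04, 6.752e-04]  ψ = [2, 2, 1]  (obs o_3=1)
t=4: δ = [4.220e-05, 1.688e-04, 1.688e-04]  ψ = [0, 0, 0]  (obs o_4=0)
t=5: δ = [1.055e-05, 1.407e-05, 4.923e-05]  ψ = [2, 2, 1]  (obs o_5=2)
backtrack: best end state = 2; path = [0, 1, 2, 0, 1, 2]

path = [0, 1, 2, 0, 1, 2]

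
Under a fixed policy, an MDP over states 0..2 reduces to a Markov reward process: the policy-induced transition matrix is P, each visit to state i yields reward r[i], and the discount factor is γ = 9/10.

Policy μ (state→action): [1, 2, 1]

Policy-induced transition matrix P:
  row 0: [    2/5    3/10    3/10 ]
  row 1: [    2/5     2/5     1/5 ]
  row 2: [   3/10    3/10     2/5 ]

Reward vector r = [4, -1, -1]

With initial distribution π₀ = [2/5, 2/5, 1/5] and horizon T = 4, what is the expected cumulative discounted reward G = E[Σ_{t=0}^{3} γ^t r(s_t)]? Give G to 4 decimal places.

G = 3.1284

t=0: π = [0.4000, 0.4000, 0.2000], E[r] = 1.0000, γ^t·E[r] = 1.000000, running G = 1.000000
t=1: π = [0.3800, 0.3400, 0.2800], E[r] = 0.9000, γ^t·E[r] = 0.810000, running G = 1.810000
t=2: π = [0.3720, 0.3340, 0.2940], E[r] = 0.8600, γ^t·E[r] = 0.696600, running G = 2.506600
t=3: π = [0.3706, 0.3334, 0.2960], E[r] = 0.8530, γ^t·E[r] = 0.621837, running G = 3.128437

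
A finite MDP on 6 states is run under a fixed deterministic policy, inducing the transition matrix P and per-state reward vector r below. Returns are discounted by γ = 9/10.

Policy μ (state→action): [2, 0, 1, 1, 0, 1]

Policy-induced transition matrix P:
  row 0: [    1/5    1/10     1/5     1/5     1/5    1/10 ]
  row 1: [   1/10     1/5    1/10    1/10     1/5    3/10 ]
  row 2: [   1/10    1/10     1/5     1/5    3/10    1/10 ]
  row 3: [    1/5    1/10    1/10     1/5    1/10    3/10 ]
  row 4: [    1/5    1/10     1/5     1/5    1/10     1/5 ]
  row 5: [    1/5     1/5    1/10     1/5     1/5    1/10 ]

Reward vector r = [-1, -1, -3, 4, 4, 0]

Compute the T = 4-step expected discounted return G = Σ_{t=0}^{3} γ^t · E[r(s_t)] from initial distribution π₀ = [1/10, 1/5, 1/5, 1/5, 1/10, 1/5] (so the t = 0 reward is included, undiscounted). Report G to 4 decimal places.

G = 2.0674

t=0: π = [0.1000, 0.2000, 0.2000, 0.2000, 0.1000, 0.2000], E[r] = 0.3000, γ^t·E[r] = 0.300000, running G = 0.300000
t=1: π = [0.1600, 0.1400, 0.1400, 0.1800, 0.1900, 0.1900], E[r] = 0.7600, γ^t·E[r] = 0.684000, running G = 0.984000
t=2: π = [0.1720, 0.1330, 0.1490, 0.1860, 0.1770, 0.1830], E[r] = 0.7000, γ^t·E[r] = 0.567000, running G = 1.551000
t=3: π = [0.1718, 0.1316, 0.1498, 0.1867, 0.1786, 0.1815], E[r] = 0.7084, γ^t·E[r] = 0.516424, running G = 2.067424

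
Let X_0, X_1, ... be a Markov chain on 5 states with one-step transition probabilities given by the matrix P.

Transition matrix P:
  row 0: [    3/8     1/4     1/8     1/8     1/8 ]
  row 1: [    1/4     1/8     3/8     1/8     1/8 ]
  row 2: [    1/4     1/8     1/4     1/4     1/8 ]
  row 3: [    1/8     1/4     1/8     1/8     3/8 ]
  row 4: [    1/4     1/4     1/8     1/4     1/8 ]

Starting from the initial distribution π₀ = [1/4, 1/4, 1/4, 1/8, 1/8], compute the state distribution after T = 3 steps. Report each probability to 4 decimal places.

π = [0.2612, 0.2002, 0.1997, 0.1709, 0.1680]

t=0: π = [0.2500, 0.2500, 0.2500, 0.1250, 0.1250]
t=1: π = [0.2656, 0.1875, 0.2188, 0.1719, 0.1563]
t=2: π = [0.2617, 0.1992, 0.1992, 0.1719, 0.1680]
t=3: π = [0.2612, 0.2002, 0.1997, 0.1709, 0.1680]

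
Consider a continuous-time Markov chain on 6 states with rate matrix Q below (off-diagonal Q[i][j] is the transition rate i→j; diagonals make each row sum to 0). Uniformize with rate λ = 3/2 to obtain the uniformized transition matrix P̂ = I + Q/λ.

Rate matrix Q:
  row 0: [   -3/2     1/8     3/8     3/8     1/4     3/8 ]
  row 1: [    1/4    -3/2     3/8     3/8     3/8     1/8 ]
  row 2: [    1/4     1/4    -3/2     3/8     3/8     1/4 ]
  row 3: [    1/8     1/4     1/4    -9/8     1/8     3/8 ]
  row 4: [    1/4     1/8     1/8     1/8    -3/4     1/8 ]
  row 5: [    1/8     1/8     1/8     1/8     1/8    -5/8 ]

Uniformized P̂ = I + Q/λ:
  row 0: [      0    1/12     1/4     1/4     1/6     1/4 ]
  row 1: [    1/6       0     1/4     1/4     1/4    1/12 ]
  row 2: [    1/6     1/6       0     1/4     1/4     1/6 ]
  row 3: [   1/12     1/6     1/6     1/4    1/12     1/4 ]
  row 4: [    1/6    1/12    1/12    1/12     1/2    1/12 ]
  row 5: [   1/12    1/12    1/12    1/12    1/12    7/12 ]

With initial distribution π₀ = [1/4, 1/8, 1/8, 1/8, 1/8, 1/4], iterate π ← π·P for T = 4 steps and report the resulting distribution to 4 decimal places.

t=0: π = [0.2500, 0.1250, 0.1250, 0.1250, 0.1250, 0.2500]
t=1: π = [0.0938, 0.0938, 0.1458, 0.1875, 0.1979, 0.2813]
t=2: π = [0.1120, 0.1033, 0.1181, 0.1701, 0.2135, 0.2830]
t=3: π = [0.1102, 0.0987, 0.1236, 0.1672, 0.2185, 0.2817]
t=4: π = [0.1109, 0.0993, 0.1218, 0.1666, 0.2206, 0.2807]

π = [0.1109, 0.0993, 0.1218, 0.1666, 0.2206, 0.2807]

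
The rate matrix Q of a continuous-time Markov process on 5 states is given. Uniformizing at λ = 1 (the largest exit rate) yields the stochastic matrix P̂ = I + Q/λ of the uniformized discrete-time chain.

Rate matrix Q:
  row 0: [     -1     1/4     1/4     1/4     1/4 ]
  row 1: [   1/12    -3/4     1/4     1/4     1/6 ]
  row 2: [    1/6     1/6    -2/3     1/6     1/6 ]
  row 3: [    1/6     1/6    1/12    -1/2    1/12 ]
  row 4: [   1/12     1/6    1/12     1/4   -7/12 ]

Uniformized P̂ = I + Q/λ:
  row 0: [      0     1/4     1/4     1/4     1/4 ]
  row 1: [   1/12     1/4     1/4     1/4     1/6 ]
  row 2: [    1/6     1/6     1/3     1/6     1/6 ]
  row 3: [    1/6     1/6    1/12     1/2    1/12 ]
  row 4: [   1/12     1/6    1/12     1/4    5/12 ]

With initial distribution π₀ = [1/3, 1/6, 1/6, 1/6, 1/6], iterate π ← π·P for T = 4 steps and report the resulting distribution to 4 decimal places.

t=0: π = [0.3333, 0.1667, 0.1667, 0.1667, 0.1667]
t=1: π = [0.0833, 0.2083, 0.2083, 0.2778, 0.2222]
t=2: π = [0.1169, 0.1910, 0.1840, 0.3021, 0.2060]
t=3: π = [0.1141, 0.1923, 0.1807, 0.3102, 0.2027]
t=4: π = [0.1147, 0.1922, 0.1796, 0.3125, 0.2010]

π = [0.1147, 0.1922, 0.1796, 0.3125, 0.2010]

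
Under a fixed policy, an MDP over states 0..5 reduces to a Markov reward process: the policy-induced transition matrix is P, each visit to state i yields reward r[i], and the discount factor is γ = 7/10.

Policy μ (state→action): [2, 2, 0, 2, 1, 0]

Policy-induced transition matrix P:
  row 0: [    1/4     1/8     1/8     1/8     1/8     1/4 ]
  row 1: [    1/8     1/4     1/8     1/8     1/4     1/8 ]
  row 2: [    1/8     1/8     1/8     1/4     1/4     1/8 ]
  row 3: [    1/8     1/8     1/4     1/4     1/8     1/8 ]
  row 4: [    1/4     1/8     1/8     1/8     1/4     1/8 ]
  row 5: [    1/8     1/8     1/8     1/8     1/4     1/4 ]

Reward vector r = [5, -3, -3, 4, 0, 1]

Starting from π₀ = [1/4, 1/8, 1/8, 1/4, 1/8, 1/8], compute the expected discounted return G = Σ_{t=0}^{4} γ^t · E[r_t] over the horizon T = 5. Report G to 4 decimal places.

t=0: π = [0.2500, 0.1250, 0.1250, 0.2500, 0.1250, 0.1250], E[r] = 1.6250, γ^t·E[r] = 1.625000, running G = 1.625000
t=1: π = [0.1719, 0.1406, 0.1563, 0.1719, 0.1875, 0.1719], E[r] = 0.8281, γ^t·E[r] = 0.579688, running G = 2.204688
t=2: π = [0.1699, 0.1426, 0.1465, 0.1660, 0.2070, 0.1680], E[r] = 0.8145, γ^t·E[r] = 0.399082, running G = 2.603770
t=3: π = [0.1721, 0.1428, 0.1458, 0.1641, 0.2080, 0.1672], E[r] = 0.8184, γ^t·E[r] = 0.280697, running G = 2.884467
t=4: π = [0.1725, 0.1429, 0.1455, 0.1637, 0.2080, 0.1674], E[r] = 0.8198, γ^t·E[r] = 0.196840, running G = 3.081307

G = 3.0813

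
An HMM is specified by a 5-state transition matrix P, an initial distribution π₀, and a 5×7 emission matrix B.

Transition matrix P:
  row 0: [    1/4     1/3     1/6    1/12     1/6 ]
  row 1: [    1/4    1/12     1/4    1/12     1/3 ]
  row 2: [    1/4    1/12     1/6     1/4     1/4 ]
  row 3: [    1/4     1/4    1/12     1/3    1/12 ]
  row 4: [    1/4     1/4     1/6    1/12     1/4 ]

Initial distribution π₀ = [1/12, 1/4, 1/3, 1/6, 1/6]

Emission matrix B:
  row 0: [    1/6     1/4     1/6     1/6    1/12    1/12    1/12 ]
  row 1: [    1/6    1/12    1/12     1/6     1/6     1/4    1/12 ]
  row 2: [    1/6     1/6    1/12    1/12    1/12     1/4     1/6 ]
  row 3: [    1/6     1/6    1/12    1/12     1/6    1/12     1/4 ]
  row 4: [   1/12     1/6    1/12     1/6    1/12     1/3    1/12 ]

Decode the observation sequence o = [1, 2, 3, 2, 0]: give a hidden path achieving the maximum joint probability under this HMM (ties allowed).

t=0: δ = [2.083e-02, 2.083e-02, 5.556e-02, 2.778e-02, 2.778e-02]  (obs o_0=1)
t=1: δ = [2.315e-03, 5.787e-04, 7.716e-04, 1.157e-03, 1.157e-03]  ψ = [2, 0, 2, 2, 2]  (obs o_1=2)
t=2: δ = [9.645e-05, 1.286e-04, 3.215e-05, 3.215e-05, 6.430e-05]  ψ = [0, 0, 0, 3, 0]  (obs o_2=3)
t=3: δ = [5.358e-06, 2.679e-06, 2.679e-06, 8.931e-07, 3.572e-06]  ψ = [1, 0, 1, 1, 1]  (obs o_3=2)
t=4: δ = [2.233e-07, 2.977e-07, 1.488e-07, 1.116e-07, 7.442e-08]  ψ = [0, 0, 0, 2, 0]  (obs o_4=0)
backtrack: best end state = 1; path = [2, 0, 1, 0, 1]

path = [2, 0, 1, 0, 1]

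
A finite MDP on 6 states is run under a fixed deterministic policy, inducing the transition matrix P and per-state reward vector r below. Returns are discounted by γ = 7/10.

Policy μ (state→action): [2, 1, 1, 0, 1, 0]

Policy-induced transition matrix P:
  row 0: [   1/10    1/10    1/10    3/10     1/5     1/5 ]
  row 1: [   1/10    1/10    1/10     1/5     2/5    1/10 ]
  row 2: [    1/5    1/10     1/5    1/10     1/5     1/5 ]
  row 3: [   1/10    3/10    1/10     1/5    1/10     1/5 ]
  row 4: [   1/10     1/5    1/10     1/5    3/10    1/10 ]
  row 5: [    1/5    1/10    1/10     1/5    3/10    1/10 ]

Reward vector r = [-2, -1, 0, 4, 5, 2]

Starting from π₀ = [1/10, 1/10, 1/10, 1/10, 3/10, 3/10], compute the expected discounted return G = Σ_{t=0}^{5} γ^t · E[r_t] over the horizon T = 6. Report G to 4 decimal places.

t=0: π = [0.1000, 0.1000, 0.1000, 0.1000, 0.3000, 0.3000], E[r] = 2.2000, γ^t·E[r] = 2.200000, running G = 2.200000
t=1: π = [0.1400, 0.1500, 0.1100, 0.2000, 0.2700, 0.1300], E[r] = 1.9800, γ^t·E[r] = 1.386000, running G = 3.586000
t=2: π = [0.1240, 0.1670, 0.1110, 0.2030, 0.2500, 0.1450], E[r] = 1.9370, γ^t·E[r] = 0.949130, running G = 4.535130
t=3: π = [0.1256, 0.1656, 0.1111, 0.2013, 0.2526, 0.1438], E[r] = 1.9390, γ^t·E[r] = 0.665077, running G = 5.200207
t=4: π = [0.1255, 0.1655, 0.1111, 0.2015, 0.2526, 0.1438], E[r] = 1.9401, γ^t·E[r] = 0.465806, running G = 5.666013
t=5: π = [0.1255, 0.1656, 0.1111, 0.2014, 0.2526, 0.1438], E[r] = 1.9398, γ^t·E[r] = 0.326028, running G = 5.992041

G = 5.9920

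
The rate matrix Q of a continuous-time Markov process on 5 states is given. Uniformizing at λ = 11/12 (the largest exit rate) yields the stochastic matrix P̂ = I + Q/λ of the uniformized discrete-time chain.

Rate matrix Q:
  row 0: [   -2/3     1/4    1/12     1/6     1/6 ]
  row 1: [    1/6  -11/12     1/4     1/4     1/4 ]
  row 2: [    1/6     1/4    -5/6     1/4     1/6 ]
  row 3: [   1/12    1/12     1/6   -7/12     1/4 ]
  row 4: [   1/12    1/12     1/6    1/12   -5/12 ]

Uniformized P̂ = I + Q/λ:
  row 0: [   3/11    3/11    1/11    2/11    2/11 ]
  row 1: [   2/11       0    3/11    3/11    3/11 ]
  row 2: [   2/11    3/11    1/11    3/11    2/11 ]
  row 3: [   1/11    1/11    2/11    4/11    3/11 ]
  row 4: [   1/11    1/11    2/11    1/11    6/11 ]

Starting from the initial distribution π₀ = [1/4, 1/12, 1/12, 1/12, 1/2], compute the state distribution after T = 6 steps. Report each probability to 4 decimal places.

π = [0.1446, 0.1351, 0.1659, 0.2182, 0.3363]

t=0: π = [0.2500, 0.0833, 0.0833, 0.0833, 0.5000]
t=1: π = [0.1515, 0.1439, 0.1591, 0.1667, 0.3788]
t=2: π = [0.1460, 0.1343, 0.1667, 0.2052, 0.3478]
t=3: π = [0.1448, 0.1355, 0.1656, 0.2149, 0.3392]
t=4: π = [0.1446, 0.1350, 0.1659, 0.2174, 0.3370]
t=5: π = [0.1446, 0.1351, 0.1659, 0.2181, 0.3364]
t=6: π = [0.1446, 0.1351, 0.1659, 0.2182, 0.3363]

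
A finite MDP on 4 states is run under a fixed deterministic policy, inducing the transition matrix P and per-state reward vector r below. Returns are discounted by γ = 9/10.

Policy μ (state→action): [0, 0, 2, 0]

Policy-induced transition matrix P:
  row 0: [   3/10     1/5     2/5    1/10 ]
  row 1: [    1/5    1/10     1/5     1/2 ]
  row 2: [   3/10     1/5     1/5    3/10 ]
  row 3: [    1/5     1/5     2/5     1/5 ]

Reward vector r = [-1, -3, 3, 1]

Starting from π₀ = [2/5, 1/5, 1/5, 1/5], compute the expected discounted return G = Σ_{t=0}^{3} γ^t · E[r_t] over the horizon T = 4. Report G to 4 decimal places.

t=0: π = [0.4000, 0.2000, 0.2000, 0.2000], E[r] = -0.2000, γ^t·E[r] = -0.200000, running G = -0.200000
t=1: π = [0.2600, 0.1800, 0.3200, 0.2400], E[r] = 0.4000, γ^t·E[r] = 0.360000, running G = 0.160000
t=2: π = [0.2580, 0.1820, 0.3000, 0.2600], E[r] = 0.3560, γ^t·E[r] = 0.288360, running G = 0.448360
t=3: π = [0.2558, 0.1818, 0.3036, 0.2588], E[r] = 0.3684, γ^t·E[r] = 0.268564, running G = 0.716924

G = 0.7169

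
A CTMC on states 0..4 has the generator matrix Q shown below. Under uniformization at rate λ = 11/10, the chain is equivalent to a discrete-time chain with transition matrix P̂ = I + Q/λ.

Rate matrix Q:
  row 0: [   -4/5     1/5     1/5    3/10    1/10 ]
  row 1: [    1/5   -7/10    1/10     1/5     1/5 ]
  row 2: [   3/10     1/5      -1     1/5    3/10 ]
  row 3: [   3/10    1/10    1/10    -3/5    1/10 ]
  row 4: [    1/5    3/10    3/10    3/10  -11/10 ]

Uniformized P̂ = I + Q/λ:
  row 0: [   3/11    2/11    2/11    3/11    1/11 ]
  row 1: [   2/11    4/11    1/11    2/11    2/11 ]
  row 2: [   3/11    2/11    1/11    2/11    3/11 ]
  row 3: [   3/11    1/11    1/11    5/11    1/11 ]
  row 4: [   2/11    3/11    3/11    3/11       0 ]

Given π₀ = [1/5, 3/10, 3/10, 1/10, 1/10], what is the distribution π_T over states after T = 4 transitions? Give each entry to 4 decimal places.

t=0: π = [0.2000, 0.3000, 0.3000, 0.1000, 0.1000]
t=1: π = [0.2364, 0.2364, 0.1273, 0.2364, 0.1636]
t=2: π = [0.2364, 0.2182, 0.1421, 0.2826, 0.1207]
t=3: π = [0.2419, 0.2068, 0.1343, 0.2914, 0.1256]
t=4: π = [0.2425, 0.2043, 0.1357, 0.2947, 0.1227]

π = [0.2425, 0.2043, 0.1357, 0.2947, 0.1227]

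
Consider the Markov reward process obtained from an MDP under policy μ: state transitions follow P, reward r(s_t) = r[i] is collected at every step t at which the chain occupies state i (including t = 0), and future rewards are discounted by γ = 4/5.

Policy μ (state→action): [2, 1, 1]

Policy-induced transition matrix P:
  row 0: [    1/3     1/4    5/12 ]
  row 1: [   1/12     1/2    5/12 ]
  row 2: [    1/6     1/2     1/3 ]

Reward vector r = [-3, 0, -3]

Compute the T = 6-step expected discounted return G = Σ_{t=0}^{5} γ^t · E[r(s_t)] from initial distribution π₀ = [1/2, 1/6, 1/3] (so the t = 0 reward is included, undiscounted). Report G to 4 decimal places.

G = -7.1014

t=0: π = [0.5000, 0.1667, 0.3333], E[r] = -2.5000, γ^t·E[r] = -2.500000, running G = -2.500000
t=1: π = [0.2361, 0.3750, 0.3889], E[r] = -1.8750, γ^t·E[r] = -1.500000, running G = -4.000000
t=2: π = [0.1748, 0.4410, 0.3843], E[r] = -1.6771, γ^t·E[r] = -1.073333, running G = -5.073333
t=3: π = [0.1590, 0.4563, 0.3846], E[r] = -1.6311, γ^t·E[r] = -0.835111, running G = -5.908444
t=4: π = [0.1551, 0.4602, 0.3846], E[r] = -1.6193, γ^t·E[r] = -0.663259, running G = -6.571704
t=5: π = [0.1542, 0.4612, 0.3846], E[r] = -1.6164, γ^t·E[r] = -0.529649, running G = -7.101353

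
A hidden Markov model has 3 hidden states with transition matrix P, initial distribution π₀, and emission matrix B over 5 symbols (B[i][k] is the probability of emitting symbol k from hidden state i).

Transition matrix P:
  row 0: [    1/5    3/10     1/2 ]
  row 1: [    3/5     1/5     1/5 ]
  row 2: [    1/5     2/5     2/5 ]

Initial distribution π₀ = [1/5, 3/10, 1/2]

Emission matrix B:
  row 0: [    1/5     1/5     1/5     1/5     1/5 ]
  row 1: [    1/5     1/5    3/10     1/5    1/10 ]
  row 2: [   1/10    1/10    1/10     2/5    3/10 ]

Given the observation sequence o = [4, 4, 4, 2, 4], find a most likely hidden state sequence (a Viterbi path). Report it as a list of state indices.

t=0: δ = [4.000e-02, 3.000e-02, 1.500e-01]  (obs o_0=4)
t=1: δ = [6.000e-03, 6.000e-03, 1.800e-02]  ψ = [2, 2, 2]  (obs o_1=4)
t=2: δ = [7.200e-04, 7.200e-04, 2.160e-03]  ψ = [1, 2, 2]  (obs o_2=4)
t=3: δ = [8.640e-05, 2.592e-04, 8.640e-05]  ψ = [1, 2, 2]  (obs o_3=2)
t=4: δ = [3.110e-05, 5.184e-06, 1.555e-05]  ψ = [1, 1, 1]  (obs o_4=4)
backtrack: best end state = 0; path = [2, 2, 2, 1, 0]

path = [2, 2, 2, 1, 0]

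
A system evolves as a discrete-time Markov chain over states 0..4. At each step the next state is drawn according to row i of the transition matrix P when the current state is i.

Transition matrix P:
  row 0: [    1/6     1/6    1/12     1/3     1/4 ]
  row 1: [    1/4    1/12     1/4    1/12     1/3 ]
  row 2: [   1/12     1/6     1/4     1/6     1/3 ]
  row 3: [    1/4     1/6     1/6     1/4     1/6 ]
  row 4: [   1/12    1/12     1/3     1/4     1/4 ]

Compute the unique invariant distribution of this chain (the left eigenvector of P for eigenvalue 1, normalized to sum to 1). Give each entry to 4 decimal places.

Balance equations π_j = Σ_i π_i·P[i][j]:
  π_0 = 1/6·π_0 + 1/4·π_1 + 1/12·π_2 + 1/4·π_3 + 1/12·π_4
  π_1 = 1/6·π_0 + 1/12·π_1 + 1/6·π_2 + 1/6·π_3 + 1/12·π_4
  π_2 = 1/12·π_0 + 1/4·π_1 + 1/4·π_2 + 1/6·π_3 + 1/3·π_4
  π_3 = 1/3·π_0 + 1/12·π_1 + 1/6·π_2 + 1/4·π_3 + 1/4·π_4
  normalize: π_0 + π_1 + π_2 + π_3 + π_4 = 1
Solving the linear system gives exactly π = [347/2231, 895/6693, 1522/6693, 1484/6693, 1751/6693].

π = [0.1555, 0.1337, 0.2274, 0.2217, 0.2616]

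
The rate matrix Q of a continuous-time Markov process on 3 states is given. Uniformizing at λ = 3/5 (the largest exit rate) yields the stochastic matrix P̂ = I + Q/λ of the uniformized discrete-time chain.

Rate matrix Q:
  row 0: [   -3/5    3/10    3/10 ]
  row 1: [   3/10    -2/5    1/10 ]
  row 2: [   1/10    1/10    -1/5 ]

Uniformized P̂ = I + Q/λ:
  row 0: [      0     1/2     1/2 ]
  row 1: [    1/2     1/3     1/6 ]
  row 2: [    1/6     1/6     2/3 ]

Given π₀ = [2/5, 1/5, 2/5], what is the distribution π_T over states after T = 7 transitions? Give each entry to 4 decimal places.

π = [0.2256, 0.2904, 0.4839]

t=0: π = [0.4000, 0.2000, 0.4000]
t=1: π = [0.1667, 0.3333, 0.5000]
t=2: π = [0.2500, 0.2778, 0.4722]
t=3: π = [0.2176, 0.2963, 0.4861]
t=4: π = [0.2292, 0.2886, 0.4823]
t=5: π = [0.2247, 0.2912, 0.4842]
t=6: π = [0.2263, 0.2901, 0.4836]
t=7: π = [0.2256, 0.2904, 0.4839]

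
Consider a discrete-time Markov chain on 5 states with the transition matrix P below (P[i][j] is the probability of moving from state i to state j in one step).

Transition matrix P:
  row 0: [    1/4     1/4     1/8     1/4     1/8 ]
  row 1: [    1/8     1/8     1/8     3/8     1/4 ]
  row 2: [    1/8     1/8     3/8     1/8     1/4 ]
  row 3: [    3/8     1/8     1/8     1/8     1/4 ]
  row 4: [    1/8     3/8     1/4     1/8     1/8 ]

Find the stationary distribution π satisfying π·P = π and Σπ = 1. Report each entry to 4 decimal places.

π = [0.2000, 0.2000, 0.2000, 0.2000, 0.2000]

Balance equations π_j = Σ_i π_i·P[i][j]:
  π_0 = 1/4·π_0 + 1/8·π_1 + 1/8·π_2 + 3/8·π_3 + 1/8·π_4
  π_1 = 1/4·π_0 + 1/8·π_1 + 1/8·π_2 + 1/8·π_3 + 3/8·π_4
  π_2 = 1/8·π_0 + 1/8·π_1 + 3/8·π_2 + 1/8·π_3 + 1/4·π_4
  π_3 = 1/4·π_0 + 3/8·π_1 + 1/8·π_2 + 1/8·π_3 + 1/8·π_4
  normalize: π_0 + π_1 + π_2 + π_3 + π_4 = 1
Solving the linear system gives exactly π = [1/5, 1/5, 1/5, 1/5, 1/5].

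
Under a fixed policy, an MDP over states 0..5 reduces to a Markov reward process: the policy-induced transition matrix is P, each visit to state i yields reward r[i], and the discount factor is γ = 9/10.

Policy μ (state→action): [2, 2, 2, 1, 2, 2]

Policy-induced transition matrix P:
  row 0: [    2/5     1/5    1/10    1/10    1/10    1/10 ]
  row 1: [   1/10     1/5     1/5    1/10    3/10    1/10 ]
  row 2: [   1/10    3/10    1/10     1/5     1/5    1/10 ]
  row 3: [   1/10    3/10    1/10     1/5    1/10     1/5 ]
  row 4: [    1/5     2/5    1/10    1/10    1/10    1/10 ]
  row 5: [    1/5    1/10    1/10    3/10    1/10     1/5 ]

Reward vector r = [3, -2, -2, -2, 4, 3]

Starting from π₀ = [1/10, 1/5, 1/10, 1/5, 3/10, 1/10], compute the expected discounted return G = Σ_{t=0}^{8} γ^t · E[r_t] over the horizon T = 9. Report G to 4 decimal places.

t=0: π = [0.1000, 0.2000, 0.1000, 0.2000, 0.3000, 0.1000], E[r] = 0.8000, γ^t·E[r] = 0.800000, running G = 0.800000
t=1: π = [0.1700, 0.2800, 0.1200, 0.1500, 0.1500, 0.1300], E[r] = 0.4000, γ^t·E[r] = 0.360000, running G = 1.160000
t=2: π = [0.1790, 0.2440, 0.1280, 0.1530, 0.1680, 0.1280], E[r] = 0.5430, γ^t·E[r] = 0.439830, running G = 1.599830
t=3: π = [0.1833, 0.2489, 0.1244, 0.1537, 0.1616, 0.1281], E[r] = 0.5266, γ^t·E[r] = 0.383891, running G = 1.983721
t=4: π = [0.1840, 0.2473, 0.1249, 0.1534, 0.1622, 0.1282], E[r] = 0.5340, γ^t·E[r] = 0.350371, running G = 2.334092
t=5: π = [0.1842, 0.2475, 0.1247, 0.1535, 0.1620, 0.1282], E[r] = 0.5337, γ^t·E[r] = 0.315123, running G = 2.649215
t=6: π = [0.1843, 0.2474, 0.1247, 0.1535, 0.1620, 0.1282], E[r] = 0.5340, γ^t·E[r] = 0.283791, running G = 2.933005
t=7: π = [0.1843, 0.2474, 0.1247, 0.1535, 0.1620, 0.1282], E[r] = 0.5340, γ^t·E[r] = 0.255416, running G = 3.188422
t=8: π = [0.1843, 0.2474, 0.1247, 0.1535, 0.1620, 0.1282], E[r] = 0.5340, γ^t·E[r] = 0.229882, running G = 3.418304

G = 3.4183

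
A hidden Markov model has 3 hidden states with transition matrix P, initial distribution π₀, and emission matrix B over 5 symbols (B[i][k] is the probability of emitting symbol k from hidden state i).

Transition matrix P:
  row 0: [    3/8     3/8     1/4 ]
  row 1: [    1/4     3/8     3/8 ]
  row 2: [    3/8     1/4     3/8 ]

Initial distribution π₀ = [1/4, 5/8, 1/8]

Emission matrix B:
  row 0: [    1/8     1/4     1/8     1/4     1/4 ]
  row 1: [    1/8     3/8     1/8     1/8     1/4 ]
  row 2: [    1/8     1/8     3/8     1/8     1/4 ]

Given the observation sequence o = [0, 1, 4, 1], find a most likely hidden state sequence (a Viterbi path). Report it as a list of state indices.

path = [1, 1, 1, 1]

t=0: δ = [3.125e-02, 7.812e-02, 1.562e-02]  (obs o_0=0)
t=1: δ = [4.883e-03, 1.099e-02, 3.662e-03]  ψ = [1, 1, 1]  (obs o_1=1)
t=2: δ = [6.866e-04, 1.030e-03, 1.030e-03]  ψ = [1, 1, 1]  (obs o_2=4)
t=3: δ = [9.656e-05, 1.448e-04, 4.828e-05]  ψ = [2, 1, 1]  (obs o_3=1)
backtrack: best end state = 1; path = [1, 1, 1, 1]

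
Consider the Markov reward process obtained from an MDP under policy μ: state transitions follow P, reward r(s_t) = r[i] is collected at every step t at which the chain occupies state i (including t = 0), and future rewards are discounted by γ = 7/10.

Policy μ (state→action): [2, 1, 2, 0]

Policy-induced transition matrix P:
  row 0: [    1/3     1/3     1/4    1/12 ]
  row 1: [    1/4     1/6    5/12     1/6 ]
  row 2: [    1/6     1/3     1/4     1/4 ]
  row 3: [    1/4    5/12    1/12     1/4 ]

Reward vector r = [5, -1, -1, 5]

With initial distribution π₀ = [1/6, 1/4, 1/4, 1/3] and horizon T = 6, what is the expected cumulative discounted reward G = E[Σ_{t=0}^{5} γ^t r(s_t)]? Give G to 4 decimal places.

t=0: π = [0.1667, 0.2500, 0.2500, 0.3333], E[r] = 2.0000, γ^t·E[r] = 2.000000, running G = 2.000000
t=1: π = [0.2431, 0.3194, 0.2361, 0.2014], E[r] = 1.6667, γ^t·E[r] = 1.166667, running G = 3.166667
t=2: π = [0.2506, 0.2969, 0.2697, 0.1829], E[r] = 1.6007, γ^t·E[r] = 0.784340, running G = 3.951007
t=3: π = [0.2484, 0.2991, 0.2690, 0.1835], E[r] = 1.5914, γ^t·E[r] = 0.545862, running G = 4.496869
t=4: π = [0.2483, 0.2988, 0.2693, 0.1837], E[r] = 1.5917, γ^t·E[r] = 0.382179, running G = 4.879048
t=5: π = [0.2483, 0.2988, 0.2692, 0.1837], E[r] = 1.5918, γ^t·E[r] = 0.267540, running G = 5.146588

G = 5.1466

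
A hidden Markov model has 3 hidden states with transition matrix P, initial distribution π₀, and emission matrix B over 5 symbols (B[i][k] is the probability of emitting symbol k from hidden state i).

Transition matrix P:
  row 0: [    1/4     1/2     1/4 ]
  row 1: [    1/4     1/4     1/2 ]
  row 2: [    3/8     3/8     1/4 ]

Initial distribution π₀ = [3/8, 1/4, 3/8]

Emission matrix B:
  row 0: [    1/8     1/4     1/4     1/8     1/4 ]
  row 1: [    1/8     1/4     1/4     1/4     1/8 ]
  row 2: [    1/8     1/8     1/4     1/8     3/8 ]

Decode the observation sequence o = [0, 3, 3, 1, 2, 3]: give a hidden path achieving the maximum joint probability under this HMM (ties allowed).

path = [0, 1, 2, 1, 2, 1]

t=0: δ = [4.688e-02, 3.125e-02, 4.688e-02]  (obs o_0=0)
t=1: δ = [2.197e-03, 5.859e-03, 1.953e-03]  ψ = [2, 0, 1]  (obs o_1=3)
t=2: δ = [1.831e-04, 3.662e-04, 3.662e-04]  ψ = [1, 1, 1]  (obs o_2=3)
t=3: δ = [3.433e-05, 3.433e-05, 2.289e-05]  ψ = [2, 2, 1]  (obs o_3=1)
t=4: δ = [2.146e-06, 4.292e-06, 4.292e-06]  ψ = [0, 0, 1]  (obs o_4=2)
t=5: δ = [2.012e-07, 4.023e-07, 2.682e-07]  ψ = [2, 2, 1]  (obs o_5=3)
backtrack: best end state = 1; path = [0, 1, 2, 1, 2, 1]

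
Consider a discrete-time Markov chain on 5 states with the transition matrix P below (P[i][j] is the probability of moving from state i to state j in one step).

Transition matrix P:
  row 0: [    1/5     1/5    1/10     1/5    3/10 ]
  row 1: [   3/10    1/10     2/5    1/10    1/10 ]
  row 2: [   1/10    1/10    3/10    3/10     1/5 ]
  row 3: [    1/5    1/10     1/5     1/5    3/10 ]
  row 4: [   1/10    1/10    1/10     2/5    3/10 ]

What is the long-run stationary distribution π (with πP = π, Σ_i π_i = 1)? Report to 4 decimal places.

Balance equations π_j = Σ_i π_i·P[i][j]:
  π_0 = 1/5·π_0 + 3/10·π_1 + 1/10·π_2 + 1/5·π_3 + 1/10·π_4
  π_1 = 1/5·π_0 + 1/10·π_1 + 1/10·π_2 + 1/10·π_3 + 1/10·π_4
  π_2 = 1/10·π_0 + 2/5·π_1 + 3/10·π_2 + 1/5·π_3 + 1/10·π_4
  π_3 = 1/5·π_0 + 1/10·π_1 + 3/10·π_2 + 1/5·π_3 + 2/5·π_4
  normalize: π_0 + π_1 + π_2 + π_3 + π_4 = 1
Solving the linear system gives exactly π = [1447/8723, 1017/8723, 135/671, 206/793, 2238/8723].

π = [0.1659, 0.1166, 0.2012, 0.2598, 0.2566]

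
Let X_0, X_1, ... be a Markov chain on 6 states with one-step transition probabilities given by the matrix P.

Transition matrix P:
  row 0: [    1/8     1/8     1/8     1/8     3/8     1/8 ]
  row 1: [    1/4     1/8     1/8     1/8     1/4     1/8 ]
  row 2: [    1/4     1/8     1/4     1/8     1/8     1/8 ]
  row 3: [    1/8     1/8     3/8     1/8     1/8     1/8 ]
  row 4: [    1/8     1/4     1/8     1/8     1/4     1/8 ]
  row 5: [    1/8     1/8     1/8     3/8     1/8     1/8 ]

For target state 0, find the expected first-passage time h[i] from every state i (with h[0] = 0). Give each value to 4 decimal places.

First-step conditioning: h[0] = 0; for i ≠ 0, h[i] = 1 + Σ_k P[i][k]·h[k].
  h[1] = 1 + 1/8·h[1] + 1/8·h[2] + 1/8·h[3] + 1/4·h[4] + 1/8·h[5]
  h[2] = 1 + 1/8·h[1] + 1/4·h[2] + 1/8·h[3] + 1/8·h[4] + 1/8·h[5]
  h[3] = 1 + 1/8·h[1] + 3/8·h[2] + 1/8·h[3] + 1/8·h[4] + 1/8·h[5]
  h[4] = 1 + 1/4·h[1] + 1/8·h[2] + 1/8·h[3] + 1/4·h[4] + 1/8·h[5]
  h[5] = 1 + 1/8·h[1] + 1/8·h[2] + 3/8·h[3] + 1/8·h[4] + 1/8·h[5]
Solving the 5×5 linear system over states ≠ 0 gives exactly h = [0, 2048/391, 14080/2737, 15840/2737, 2304/391, 16280/2737] (h[0] = 0 is the target).

h = [0.0000, 5.2379, 5.1443, 5.7874, 5.8926, 5.9481]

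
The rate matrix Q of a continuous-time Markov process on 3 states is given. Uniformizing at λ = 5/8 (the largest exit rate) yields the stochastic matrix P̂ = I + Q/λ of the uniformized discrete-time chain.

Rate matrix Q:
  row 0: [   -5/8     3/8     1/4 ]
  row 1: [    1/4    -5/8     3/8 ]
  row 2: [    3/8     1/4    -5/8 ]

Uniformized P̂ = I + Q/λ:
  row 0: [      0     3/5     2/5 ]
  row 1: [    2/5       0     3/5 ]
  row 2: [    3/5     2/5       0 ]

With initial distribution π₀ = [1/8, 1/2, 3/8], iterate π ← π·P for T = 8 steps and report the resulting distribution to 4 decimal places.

t=0: π = [0.1250, 0.5000, 0.3750]
t=1: π = [0.4250, 0.2250, 0.3500]
t=2: π = [0.3000, 0.3950, 0.3050]
t=3: π = [0.3410, 0.3020, 0.3570]
t=4: π = [0.3350, 0.3474, 0.3176]
t=5: π = [0.3295, 0.3280, 0.3424]
t=6: π = [0.3367, 0.3347, 0.3286]
t=7: π = [0.3311, 0.3335, 0.3355]
t=8: π = [0.3347, 0.3328, 0.3325]

π = [0.3347, 0.3328, 0.3325]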